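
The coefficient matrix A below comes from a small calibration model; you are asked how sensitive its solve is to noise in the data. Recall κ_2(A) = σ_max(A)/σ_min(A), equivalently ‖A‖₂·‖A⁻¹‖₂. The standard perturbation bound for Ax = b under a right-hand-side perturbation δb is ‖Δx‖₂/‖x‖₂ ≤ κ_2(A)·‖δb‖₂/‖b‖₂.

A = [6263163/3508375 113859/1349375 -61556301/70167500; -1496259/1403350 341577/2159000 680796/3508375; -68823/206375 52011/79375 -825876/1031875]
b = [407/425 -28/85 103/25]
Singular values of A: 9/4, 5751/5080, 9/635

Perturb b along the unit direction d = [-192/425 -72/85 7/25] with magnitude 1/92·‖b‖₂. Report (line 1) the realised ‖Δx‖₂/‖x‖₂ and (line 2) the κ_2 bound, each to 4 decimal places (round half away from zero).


σ_max = 9/4, σ_min = 9/635
κ_2(A) = (9/4) / (9/635) = 158.7500
perturbation bound = 158.7500·1/92 = 1.7255
solve Ax = b  →  x = [15.6051 58.5644 36.2968]
2-norm of b is 4.2426; of x, 70.6454
δb = ε·‖b‖·d = [-0.0208 -0.0391 0.0129]; solving A·Δx = δb gives ‖Δx‖ = 3.2537
dividing the unrounded norms, ‖Δx‖/‖x‖ = 0.0461
realised/bound (from unrounded values) ≈ 0.0267

0.0461
1.7255


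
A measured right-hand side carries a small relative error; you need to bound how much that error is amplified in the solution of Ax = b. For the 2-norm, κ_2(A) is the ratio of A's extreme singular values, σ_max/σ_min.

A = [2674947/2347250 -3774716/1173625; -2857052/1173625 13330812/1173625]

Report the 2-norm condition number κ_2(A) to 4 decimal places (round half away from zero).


28.6250

M = AᵀA = [63690121561/8815332100 -13803329826/440766605; -13803329826/440766605 307134447136/2203833025]. tr(M)=153745141/1048820, det(M)=857435524/32775625
solving λ² − 153745141/1048820·λ + 857435524/32775625 = 0 gives λ = 14641/100, 234256/1311025
so κ_2 = √((14641/100) / (234256/1311025)) = 28.6250


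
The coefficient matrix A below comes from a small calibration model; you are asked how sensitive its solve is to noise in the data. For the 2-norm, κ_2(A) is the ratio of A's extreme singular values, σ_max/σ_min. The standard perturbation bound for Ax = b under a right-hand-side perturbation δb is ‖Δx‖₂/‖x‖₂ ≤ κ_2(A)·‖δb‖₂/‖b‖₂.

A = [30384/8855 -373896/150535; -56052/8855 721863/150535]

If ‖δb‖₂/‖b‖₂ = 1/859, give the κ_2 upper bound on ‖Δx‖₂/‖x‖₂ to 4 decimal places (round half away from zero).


form AᵀA = [813002832/15682205 -609674364/15682205; -609674364/15682205 457359453/15682205] with trace 254072457/3136441 and determinant 1679616/3136441
char-poly roots: 81 and 20736/3136441
σ_max=√81=9, σ_min=√(20736/3136441)=(144/1771) → κ = 110.6875
perturbation bound = 110.6875·1/859 = 0.1289

0.1289


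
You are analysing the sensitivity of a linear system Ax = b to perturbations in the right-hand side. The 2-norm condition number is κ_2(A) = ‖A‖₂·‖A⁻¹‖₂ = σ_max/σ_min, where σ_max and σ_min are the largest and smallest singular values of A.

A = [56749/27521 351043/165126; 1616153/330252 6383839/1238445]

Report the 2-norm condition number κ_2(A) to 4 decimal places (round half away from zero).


form AᵀA = [18199379737/645363216 71657876213/2420112060; 71657876213/2420112060 1128642714661/36301680900] with trace 10237135909/172659600 and determinant 35153041/690638400
eigenvalues of AᵀA: λ = (tr ± √(tr²−4·det))/2 = 5929/100, 5929/6906384
κ_2(A) = √(λ_max/λ_min) = √((5929/100) / (5929/6906384)) = 262.8000

262.8000


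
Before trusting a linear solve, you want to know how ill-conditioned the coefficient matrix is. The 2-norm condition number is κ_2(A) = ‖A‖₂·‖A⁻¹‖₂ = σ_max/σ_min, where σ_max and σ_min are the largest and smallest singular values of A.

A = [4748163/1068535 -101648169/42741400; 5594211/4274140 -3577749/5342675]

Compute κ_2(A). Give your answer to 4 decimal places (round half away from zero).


AᵀA = [15680641068225/730730909584 -4181371525485/365365454792; -4181371525485/365365454792 17842509899361/2922923638336]; tr = 278771882949/10113922624, det = 3038765625/161822761984
solving λ² − 278771882949/10113922624·λ + 3038765625/161822761984 = 0 gives λ = 441/16, 6890625/10113922624
κ = σ_max/σ_min = (21/4)/(2625/100568) = 201.1360

201.1360


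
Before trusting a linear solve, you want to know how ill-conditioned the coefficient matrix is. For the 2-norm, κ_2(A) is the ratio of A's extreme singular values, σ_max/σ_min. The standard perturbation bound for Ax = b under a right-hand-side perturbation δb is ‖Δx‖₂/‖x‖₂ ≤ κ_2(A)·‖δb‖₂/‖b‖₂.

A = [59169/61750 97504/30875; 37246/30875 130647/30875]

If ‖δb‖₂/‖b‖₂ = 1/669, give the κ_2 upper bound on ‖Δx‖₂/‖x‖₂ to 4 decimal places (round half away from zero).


M = AᵀA = [72400229/30504500 62005482/7626125; 62005482/7626125 212605349/7626125]. tr(M)=7382573/244036, det(M)=14641/244036
solving λ² − 7382573/244036·λ + 14641/244036 = 0 gives λ = 121/4, 121/61009
κ_2(A) = √(λ_max/λ_min) = √((121/4) / (121/61009)) = 123.5000
bound on ‖Δx‖/‖x‖: κ·ε = 123.5000·1/669 = 0.1846

0.1846


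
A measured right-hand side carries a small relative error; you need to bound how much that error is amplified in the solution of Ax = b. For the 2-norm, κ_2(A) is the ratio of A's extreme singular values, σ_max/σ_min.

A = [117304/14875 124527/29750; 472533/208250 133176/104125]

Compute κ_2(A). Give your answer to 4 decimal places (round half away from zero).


AᵀA = [4672467529/69388900 124591728/3469445; 124591728/3469445 1329256161/69388900]; tr = 2076721/24010, det = 8311689/24010000
λ_max, λ_min = (2076721/24010 ± √26949824107684/3603000625)/2 = 8649/100, 961/240100
κ = σ_max/σ_min = (93/10)/(31/490) = 147.0000

147.0000


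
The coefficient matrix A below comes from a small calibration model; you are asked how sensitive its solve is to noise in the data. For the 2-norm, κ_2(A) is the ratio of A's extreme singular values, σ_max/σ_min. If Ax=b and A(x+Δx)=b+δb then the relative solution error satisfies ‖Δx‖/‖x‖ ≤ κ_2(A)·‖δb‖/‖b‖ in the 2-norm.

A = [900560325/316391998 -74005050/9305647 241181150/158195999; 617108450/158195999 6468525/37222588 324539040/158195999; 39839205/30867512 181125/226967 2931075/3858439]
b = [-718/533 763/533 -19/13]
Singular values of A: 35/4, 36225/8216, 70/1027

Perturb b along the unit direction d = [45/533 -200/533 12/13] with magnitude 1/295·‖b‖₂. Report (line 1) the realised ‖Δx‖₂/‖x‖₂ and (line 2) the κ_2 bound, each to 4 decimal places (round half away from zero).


largest singular value 35/4, smallest 70/1027
κ = σ_max/σ_min = (35/4)/(70/1027) = 128.3750
perturbation bound = 128.3750·1/295 = 0.4352
solve Ax = b  →  x = [13.9375 0.2076 -25.8219]
2-norm of b is 2.4495; of x, 29.3440
δb = ε·‖b‖·d = [0.0007 -0.0031 0.0077]; solving A·Δx = δb gives ‖Δx‖ = 0.1218
dividing the unrounded norms, ‖Δx‖/‖x‖ = 0.0042
realised/bound (from unrounded values) ≈ 0.0095

0.0042
0.4352


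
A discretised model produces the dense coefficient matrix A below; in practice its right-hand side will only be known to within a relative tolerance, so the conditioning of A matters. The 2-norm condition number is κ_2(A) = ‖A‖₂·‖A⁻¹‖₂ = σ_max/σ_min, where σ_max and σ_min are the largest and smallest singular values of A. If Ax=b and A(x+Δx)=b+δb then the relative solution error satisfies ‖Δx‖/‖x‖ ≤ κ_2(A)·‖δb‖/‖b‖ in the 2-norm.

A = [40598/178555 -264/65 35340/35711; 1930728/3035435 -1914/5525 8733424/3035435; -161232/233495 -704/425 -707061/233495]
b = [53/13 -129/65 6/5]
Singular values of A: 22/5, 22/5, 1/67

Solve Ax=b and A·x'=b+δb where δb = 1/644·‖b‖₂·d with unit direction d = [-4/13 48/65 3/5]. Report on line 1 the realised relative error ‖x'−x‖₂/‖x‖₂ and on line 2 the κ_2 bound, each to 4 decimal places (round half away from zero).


from the listed singular values, σ₁ = 22/5, σ_n = 1/67
κ = σ_max/σ_min = (22/5)/(1/67) = 294.8000
bound on ‖Δx‖/‖x‖: κ·ε = 294.8000·1/644 = 0.4578
solve Ax = b  →  x = [130.6701 -0.9225 -29.6885]
‖b‖₂ = 4.6904 and ‖x‖₂ = 134.0035
with δb = [-0.0022 0.0054 0.0044], A·Δx = δb → ‖Δx‖ = 0.4880
realised ‖Δx‖/‖x‖ = 0.0036
tightness: 0.0036 against a bound of 0.4578 (unrounded ratio ≈ 0.0080)

0.0036
0.4578


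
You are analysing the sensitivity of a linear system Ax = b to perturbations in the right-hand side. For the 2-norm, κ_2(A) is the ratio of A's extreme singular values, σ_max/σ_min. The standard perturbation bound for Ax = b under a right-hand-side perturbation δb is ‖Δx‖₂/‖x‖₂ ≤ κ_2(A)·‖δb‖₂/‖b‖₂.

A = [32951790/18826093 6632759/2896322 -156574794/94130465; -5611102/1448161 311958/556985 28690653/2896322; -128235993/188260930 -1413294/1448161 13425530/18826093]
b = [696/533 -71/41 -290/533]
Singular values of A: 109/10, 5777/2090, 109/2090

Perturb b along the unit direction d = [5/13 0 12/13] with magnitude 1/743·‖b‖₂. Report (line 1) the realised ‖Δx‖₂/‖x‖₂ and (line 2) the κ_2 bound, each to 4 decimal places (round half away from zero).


σ_max = 109/10, σ_min = 109/2090
condition number: (109/10) ÷ (109/2090) = 209.0000
perturbation bound = 209.0000·1/743 = 0.2813
solve Ax = b  →  x = [0.1990 0.3340 -0.1159]
‖b‖₂ = 2.2361 and ‖x‖₂ = 0.4056
with δb = [0.0012 0.0000 0.0028], A·Δx = δb → ‖Δx‖ = 0.0577
dividing the unrounded norms, ‖Δx‖/‖x‖ = 0.1423
realised/bound (from unrounded values) ≈ 0.5057

0.1423
0.2813


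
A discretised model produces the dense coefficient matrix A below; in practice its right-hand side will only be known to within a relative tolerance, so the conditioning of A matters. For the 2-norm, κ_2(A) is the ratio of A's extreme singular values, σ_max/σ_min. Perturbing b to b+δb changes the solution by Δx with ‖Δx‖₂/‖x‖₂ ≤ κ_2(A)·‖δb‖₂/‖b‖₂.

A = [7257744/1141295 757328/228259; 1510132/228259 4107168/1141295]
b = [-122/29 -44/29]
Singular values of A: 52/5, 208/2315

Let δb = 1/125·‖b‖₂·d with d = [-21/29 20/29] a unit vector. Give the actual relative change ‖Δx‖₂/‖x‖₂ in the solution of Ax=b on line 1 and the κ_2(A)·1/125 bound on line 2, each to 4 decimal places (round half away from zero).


0.0179
0.9260

largest singular value 52/5, smallest 208/2315
condition number: (52/5) ÷ (208/2315) = 115.7500
perturbation bound = 115.7500·1/125 = 0.9260
solve Ax = b  →  x = [-10.8145 19.4598]
‖b‖ = 4.4721, ‖x‖ = 22.2629
with δb = [-0.0259 0.0247], A·Δx = δb → ‖Δx‖ = 0.3982
relative error = 0.0179
so the bound overstates the realised error by a factor of ≈ 51.7727 (computed from the unrounded values)


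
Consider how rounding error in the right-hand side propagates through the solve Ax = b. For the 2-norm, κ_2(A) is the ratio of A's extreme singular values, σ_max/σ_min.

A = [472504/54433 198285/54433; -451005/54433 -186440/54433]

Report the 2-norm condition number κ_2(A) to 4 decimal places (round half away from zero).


AᵀA = [507331201/3523129 211386240/3523129; 211386240/3523129 88081825/3523129]; tr = 595413026/3523129, det = 714025/3523129
eigenvalues of AᵀA: λ = (tr ± √(tr²−4·det))/2 = 169, 4225/3523129
σ_max=√169=13, σ_min=√(4225/3523129)=(65/1877) → κ = 375.4000

375.4000


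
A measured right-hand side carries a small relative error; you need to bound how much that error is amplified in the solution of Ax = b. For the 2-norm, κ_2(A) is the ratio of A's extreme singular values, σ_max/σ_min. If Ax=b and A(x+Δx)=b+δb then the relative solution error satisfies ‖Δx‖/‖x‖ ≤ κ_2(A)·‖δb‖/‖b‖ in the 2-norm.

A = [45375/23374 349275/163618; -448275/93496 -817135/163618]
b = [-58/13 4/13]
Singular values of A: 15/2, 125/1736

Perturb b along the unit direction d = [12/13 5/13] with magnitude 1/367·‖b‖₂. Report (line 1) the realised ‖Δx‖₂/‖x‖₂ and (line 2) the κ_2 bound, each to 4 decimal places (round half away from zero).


0.0030
0.2838

largest singular value 15/2, smallest 125/1736
κ_2(A) = (15/2) / (125/1736) = 104.1600
worst-case relative error ≤ 104.1600 × 1/367 = 0.2838
solve Ax = b  →  x = [40.0434 -38.5048]
‖b‖₂ = 4.4721 and ‖x‖₂ = 55.5526
δb = ε·‖b‖·d = [0.0112 0.0047]; solving A·Δx = δb gives ‖Δx‖ = 0.1692
dividing the unrounded norms, ‖Δx‖/‖x‖ = 0.0030
tightness: 0.0030 against a bound of 0.2838 (unrounded ratio ≈ 0.0107)


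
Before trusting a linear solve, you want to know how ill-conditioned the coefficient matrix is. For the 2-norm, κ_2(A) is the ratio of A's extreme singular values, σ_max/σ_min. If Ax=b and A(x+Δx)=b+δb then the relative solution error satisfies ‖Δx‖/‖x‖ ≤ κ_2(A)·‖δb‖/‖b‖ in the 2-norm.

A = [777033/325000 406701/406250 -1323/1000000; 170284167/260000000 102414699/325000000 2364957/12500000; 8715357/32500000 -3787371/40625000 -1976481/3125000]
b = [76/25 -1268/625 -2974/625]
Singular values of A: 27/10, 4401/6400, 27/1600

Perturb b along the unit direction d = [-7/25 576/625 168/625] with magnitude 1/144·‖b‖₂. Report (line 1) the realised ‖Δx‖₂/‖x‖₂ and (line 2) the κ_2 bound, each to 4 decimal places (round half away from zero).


σ_max = 27/10, σ_min = 27/1600
condition number: (27/10) ÷ (27/1600) = 160.0000
perturbation bound = 160.0000·1/144 = 1.1111
solve Ax = b  →  x = [-87.4640 211.8396 -60.7862]
‖b‖ = 6.0000, ‖x‖ = 237.1096
re-solving with b+δb shifts x by Δx of norm 2.4691
relative error = 0.0104
so the bound overstates the realised error by a factor of ≈ 106.6993 (computed from the unrounded values)

0.0104
1.1111


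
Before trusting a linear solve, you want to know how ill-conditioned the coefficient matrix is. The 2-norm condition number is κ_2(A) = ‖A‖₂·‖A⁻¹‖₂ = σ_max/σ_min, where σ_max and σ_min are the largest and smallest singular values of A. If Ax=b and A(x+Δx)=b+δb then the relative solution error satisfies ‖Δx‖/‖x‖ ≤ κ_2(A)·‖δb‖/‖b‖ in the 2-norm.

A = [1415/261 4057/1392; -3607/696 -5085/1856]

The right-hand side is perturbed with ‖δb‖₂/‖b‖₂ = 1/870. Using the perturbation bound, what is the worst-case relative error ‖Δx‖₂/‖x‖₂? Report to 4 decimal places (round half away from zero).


0.3310

form AᵀA = [291601/5184 414715/13824; 414715/13824 589849/36864] with trace 23971105/331776 and determinant 83521/1327104
solving λ² − 23971105/331776·λ + 83521/1327104 = 0 gives λ = 289/4, 289/331776
so κ_2 = √((289/4) / (289/331776)) = 288.0000
worst-case relative error ≤ 288.0000 × 1/870 = 0.3310


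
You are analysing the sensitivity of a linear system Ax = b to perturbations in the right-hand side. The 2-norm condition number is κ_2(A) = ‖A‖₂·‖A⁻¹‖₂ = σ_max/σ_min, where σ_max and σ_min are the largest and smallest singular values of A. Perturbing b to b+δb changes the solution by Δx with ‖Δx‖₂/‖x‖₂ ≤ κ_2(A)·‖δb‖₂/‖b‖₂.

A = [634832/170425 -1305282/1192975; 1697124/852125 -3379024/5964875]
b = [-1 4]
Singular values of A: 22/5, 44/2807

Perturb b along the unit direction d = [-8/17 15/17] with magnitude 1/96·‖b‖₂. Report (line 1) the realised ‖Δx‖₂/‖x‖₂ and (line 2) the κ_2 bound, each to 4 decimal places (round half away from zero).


0.0107
2.9240

largest singular value 22/5, smallest 44/2807
κ_2(A) = (22/5) / (44/2807) = 280.7000
bound on ‖Δx‖/‖x‖: κ·ε = 280.7000·1/96 = 2.9240
solve Ax = b  →  x = [71.6691 244.9109]
‖b‖₂ = 4.1231 and ‖x‖₂ = 255.1819
Δx = A⁻¹·δb where δb = 1/96·4.1231·d; ‖Δx‖ = 2.7400
realised ‖Δx‖/‖x‖ = 0.0107
so the bound overstates the realised error by a factor of ≈ 272.3191 (computed from the unrounded values)


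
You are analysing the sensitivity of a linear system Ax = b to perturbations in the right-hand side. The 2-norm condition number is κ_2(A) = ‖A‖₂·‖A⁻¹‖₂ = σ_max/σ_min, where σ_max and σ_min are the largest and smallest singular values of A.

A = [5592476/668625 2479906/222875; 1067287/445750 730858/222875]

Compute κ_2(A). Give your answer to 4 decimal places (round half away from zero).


267.4500

M = AᵀA = [216568104169/2861180100 24062188241/238431675; 24062188241/238431675 10694539496/79477225]. tr(M)=24062861041/114447204, det(M)=17682025/28611801
solving λ² − 24062861041/114447204·λ + 17682025/28611801 = 0 gives λ = 841/4, 84100/28611801
σ_max=√(841/4)=(29/2), σ_min=√(84100/28611801)=(290/5349) → κ = 267.4500


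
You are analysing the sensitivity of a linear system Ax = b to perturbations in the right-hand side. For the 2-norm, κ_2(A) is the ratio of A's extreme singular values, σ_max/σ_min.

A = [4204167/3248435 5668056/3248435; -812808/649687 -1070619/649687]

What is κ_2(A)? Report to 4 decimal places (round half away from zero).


M = AᵀA = [40655697129/12547360225 54202908672/12547360225; 54202908672/12547360225 72274060521/12547360225]. tr(M)=4517190306/501894409, det(M)=1265625/501894409
eigenvalues of AᵀA: λ = (tr ± √(tr²−4·det))/2 = 9, 140625/501894409
κ = σ_max/σ_min = 3/(375/22403) = 179.2240

179.2240


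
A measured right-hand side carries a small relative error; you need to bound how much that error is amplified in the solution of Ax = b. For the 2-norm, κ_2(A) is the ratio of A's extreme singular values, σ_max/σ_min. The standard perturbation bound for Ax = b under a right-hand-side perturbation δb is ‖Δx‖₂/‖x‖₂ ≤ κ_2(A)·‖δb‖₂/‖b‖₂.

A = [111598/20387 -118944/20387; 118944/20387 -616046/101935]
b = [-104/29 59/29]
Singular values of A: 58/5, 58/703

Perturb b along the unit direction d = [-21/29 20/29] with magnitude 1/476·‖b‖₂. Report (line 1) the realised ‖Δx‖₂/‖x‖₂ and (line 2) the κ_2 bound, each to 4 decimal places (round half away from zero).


0.0022
0.2954

largest singular value 58/5, smallest 58/703
κ_2(A) = (58/5) / (58/703) = 140.6000
bound on ‖Δx‖/‖x‖: κ·ε = 140.6000·1/476 = 0.2954
solve Ax = b  →  x = [35.0488 33.4988]
‖b‖₂ = 4.1231 and ‖x‖₂ = 48.4828
re-solving with b+δb shifts x by Δx of norm 0.1050
dividing the unrounded norms, ‖Δx‖/‖x‖ = 0.0022
tightness: 0.0022 against a bound of 0.2954 (unrounded ratio ≈ 0.0073)


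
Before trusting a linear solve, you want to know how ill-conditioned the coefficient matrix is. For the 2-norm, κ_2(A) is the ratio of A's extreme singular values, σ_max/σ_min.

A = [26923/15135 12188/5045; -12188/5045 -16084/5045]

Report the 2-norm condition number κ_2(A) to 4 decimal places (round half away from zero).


151.3500

AᵀA = [82470961/9162729 36649316/3054243; 36649316/3054243 16289696/1018081]; tr = 229078225/9162729, det = 250000/9162729
char-poly roots: 25 and 10000/9162729
κ = σ_max/σ_min = 5/(100/3027) = 151.3500


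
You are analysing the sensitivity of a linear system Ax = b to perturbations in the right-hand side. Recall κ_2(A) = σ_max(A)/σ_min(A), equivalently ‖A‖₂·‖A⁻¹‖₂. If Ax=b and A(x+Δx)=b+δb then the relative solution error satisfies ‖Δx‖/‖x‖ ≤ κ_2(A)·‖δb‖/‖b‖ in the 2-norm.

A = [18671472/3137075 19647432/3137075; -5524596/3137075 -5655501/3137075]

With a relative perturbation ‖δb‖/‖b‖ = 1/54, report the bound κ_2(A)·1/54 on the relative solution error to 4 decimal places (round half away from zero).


form AᵀA = [606632044176/15745983289 636945335460/15745983289; 636945335460/15745983289 668810041209/15745983289] with trace 1516577985/18722929 and determinant 1679616/18722929
λ_max, λ_min = (1516577985/18722929 ± √2299882995262199169/350548070339041)/2 = 81, 20736/18722929
κ_2(A) = √(λ_max/λ_min) = √(81 / (20736/18722929)) = 270.4375
bound on ‖Δx‖/‖x‖: κ·ε = 270.4375·1/54 = 5.0081

5.0081


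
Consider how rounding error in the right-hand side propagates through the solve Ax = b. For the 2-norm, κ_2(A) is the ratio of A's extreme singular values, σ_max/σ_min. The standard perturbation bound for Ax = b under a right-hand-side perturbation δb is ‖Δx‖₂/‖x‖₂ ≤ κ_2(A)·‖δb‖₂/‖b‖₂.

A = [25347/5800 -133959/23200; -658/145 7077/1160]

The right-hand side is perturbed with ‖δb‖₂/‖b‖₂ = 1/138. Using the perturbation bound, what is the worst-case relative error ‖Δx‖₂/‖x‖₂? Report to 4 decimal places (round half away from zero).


form AᵀA = [1587649/40000 -8467053/160000; -8467053/160000 45158841/640000] with trace 2822449/25600 and determinant 21609/102400
solving λ² − 2822449/25600·λ + 21609/102400 = 0 gives λ = 441/4, 49/25600
so κ_2 = √((441/4) / (49/25600)) = 240.0000
worst-case relative error ≤ 240.0000 × 1/138 = 1.7391

1.7391


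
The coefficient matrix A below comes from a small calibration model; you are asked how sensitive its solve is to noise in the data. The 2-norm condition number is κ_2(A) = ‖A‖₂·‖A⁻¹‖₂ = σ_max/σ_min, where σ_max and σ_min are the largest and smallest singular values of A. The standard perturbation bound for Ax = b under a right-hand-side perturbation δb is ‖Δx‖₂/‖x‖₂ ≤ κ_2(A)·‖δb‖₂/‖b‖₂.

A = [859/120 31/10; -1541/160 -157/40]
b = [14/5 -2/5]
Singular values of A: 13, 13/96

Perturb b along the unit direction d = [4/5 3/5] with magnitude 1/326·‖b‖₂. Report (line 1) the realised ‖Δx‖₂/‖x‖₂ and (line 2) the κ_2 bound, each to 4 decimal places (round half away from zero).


σ_max = 13, σ_min = 13/96
κ = σ_max/σ_min = 13/(13/96) = 96.0000
κ_2(A)·‖δb‖/‖b‖ = 0.2945
solve Ax = b  →  x = [-5.5385 13.6923]
‖b‖₂ = 2.8284 and ‖x‖₂ = 14.7700
δb = ε·‖b‖·d = [0.0069 0.0052]; solving A·Δx = δb gives ‖Δx‖ = 0.0641
dividing the unrounded norms, ‖Δx‖/‖x‖ = 0.0043
tightness: 0.0043 against a bound of 0.2945 (unrounded ratio ≈ 0.0147)

0.0043
0.2945


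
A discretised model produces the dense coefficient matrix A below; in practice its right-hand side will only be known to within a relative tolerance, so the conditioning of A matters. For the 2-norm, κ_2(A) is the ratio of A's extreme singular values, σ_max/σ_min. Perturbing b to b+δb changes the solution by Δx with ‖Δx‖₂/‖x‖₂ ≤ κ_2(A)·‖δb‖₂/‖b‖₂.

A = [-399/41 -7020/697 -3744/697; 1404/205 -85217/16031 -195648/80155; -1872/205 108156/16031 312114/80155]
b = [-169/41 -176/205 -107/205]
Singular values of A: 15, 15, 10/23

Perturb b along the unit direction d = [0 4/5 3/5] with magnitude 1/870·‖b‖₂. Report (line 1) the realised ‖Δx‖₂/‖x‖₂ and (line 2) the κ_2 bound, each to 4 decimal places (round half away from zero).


σ_max = 15, σ_min = 10/23
κ_2(A) = 15 / (10/23) = 34.5000
κ_2(A)·‖δb‖/‖b‖ = 0.0397
solve Ax = b  →  x = [0.1733 1.2706 -1.9290]
‖b‖ = 4.2426, ‖x‖ = 2.3164
re-solving with b+δb shifts x by Δx of norm 0.0112
dividing the unrounded norms, ‖Δx‖/‖x‖ = 0.0048
realised/bound (from unrounded values) ≈ 0.1221

0.0048
0.0397


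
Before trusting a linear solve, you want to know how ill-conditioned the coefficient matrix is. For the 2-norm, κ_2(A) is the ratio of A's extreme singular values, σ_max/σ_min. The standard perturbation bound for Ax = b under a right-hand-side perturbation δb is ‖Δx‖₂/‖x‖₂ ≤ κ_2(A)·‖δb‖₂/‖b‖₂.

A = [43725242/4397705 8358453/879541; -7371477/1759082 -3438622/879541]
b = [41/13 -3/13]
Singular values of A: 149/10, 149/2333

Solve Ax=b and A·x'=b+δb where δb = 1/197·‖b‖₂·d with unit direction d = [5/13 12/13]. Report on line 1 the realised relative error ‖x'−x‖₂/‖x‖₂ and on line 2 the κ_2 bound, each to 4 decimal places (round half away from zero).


0.0161
1.1843

largest singular value 149/10, smallest 149/2333
κ = σ_max/σ_min = (149/10)/(149/2333) = 233.3000
worst-case relative error ≤ 233.3000 × 1/197 = 1.1843
solve Ax = b  →  x = [-10.6526 11.4772]
2-norm of b is 3.1623; of x, 15.6590
Δx = A⁻¹·δb where δb = 1/197·3.1623·d; ‖Δx‖ = 0.2513
relative error = 0.0161
tightness: 0.0161 against a bound of 1.1843 (unrounded ratio ≈ 0.0136)


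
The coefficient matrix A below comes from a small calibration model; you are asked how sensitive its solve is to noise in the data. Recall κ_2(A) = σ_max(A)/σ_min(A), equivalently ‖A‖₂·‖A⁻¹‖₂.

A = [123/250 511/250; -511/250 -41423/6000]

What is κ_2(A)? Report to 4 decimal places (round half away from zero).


72.0000

AᵀA = [221/50 36281/2400; 36281/2400 2986033/57600]; tr = 129625/2304, det = 625/1024
char-poly roots: 225/4 and 25/2304
so κ_2 = √((225/4) / (25/2304)) = 72.0000


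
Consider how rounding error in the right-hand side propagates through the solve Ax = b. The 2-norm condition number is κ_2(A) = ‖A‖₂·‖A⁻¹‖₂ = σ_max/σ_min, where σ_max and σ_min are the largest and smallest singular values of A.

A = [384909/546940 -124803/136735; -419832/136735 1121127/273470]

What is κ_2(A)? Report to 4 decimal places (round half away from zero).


form AᵀA = [353158533/35591120 -117716571/8897780; -117716571/8897780 156957633/8897780] with trace 196197813/7118224 and determinant 194481/28472896
char-poly roots: 441/16 and 441/1779556
κ_2(A) = √(λ_max/λ_min) = √((441/16) / (441/1779556)) = 333.5000

333.5000


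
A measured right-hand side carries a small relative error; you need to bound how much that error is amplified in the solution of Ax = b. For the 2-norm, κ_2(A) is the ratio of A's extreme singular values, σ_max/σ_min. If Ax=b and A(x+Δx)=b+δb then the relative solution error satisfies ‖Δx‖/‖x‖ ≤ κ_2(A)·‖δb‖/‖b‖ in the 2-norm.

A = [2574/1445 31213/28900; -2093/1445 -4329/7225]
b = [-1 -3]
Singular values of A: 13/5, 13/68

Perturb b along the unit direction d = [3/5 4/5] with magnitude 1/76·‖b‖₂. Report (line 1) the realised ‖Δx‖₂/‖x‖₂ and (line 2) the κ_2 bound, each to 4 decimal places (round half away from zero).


0.0139
0.1789

σ_max = 13/5, σ_min = 13/68
κ_2(A) = (13/5) / (13/68) = 13.6000
worst-case relative error ≤ 13.6000 × 1/76 = 0.1789
solve Ax = b  →  x = [7.7240 -13.6652]
‖b‖ = 3.1623, ‖x‖ = 15.6970
δb = ε·‖b‖·d = [0.0250 0.0333]; solving A·Δx = δb gives ‖Δx‖ = 0.2176
dividing the unrounded norms, ‖Δx‖/‖x‖ = 0.0139
realised/bound (from unrounded values) ≈ 0.0775


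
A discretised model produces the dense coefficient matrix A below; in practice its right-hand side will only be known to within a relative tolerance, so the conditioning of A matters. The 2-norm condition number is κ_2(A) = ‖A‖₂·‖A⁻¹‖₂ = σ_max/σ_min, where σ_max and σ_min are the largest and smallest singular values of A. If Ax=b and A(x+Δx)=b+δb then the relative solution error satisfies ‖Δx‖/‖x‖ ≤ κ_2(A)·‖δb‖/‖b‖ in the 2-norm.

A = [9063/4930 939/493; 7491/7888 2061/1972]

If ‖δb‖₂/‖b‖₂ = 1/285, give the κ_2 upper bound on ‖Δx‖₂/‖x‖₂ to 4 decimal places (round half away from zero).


AᵀA = [23043969/5382400 1209411/269120; 1209411/269120 63513/13456]; tr = 57609/6400, det = 81/6400
λ_max, λ_min = (57609/6400 ± √3316723281/40960000)/2 = 9, 9/6400
so κ_2 = √(9 / (9/6400)) = 80.0000
worst-case relative error ≤ 80.0000 × 1/285 = 0.2807

0.2807


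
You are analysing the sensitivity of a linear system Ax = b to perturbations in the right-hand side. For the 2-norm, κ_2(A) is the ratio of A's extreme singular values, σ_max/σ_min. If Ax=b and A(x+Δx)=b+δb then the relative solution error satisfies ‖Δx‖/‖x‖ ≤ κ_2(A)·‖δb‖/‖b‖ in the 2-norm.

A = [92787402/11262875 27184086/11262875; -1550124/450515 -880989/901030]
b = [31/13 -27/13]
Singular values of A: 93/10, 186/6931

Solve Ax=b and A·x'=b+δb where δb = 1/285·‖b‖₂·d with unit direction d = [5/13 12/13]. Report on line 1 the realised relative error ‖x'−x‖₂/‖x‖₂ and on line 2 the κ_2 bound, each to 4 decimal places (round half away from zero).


0.0111
1.2160

largest singular value 93/10, smallest 186/6931
condition number: (93/10) ÷ (186/6931) = 346.5500
bound on ‖Δx‖/‖x‖: κ·ε = 346.5500·1/285 = 1.2160
solve Ax = b  →  x = [10.7434 -35.6826]
2-norm of b is 3.1623; of x, 37.2648
with δb = [0.0043 0.0102], A·Δx = δb → ‖Δx‖ = 0.4135
dividing the unrounded norms, ‖Δx‖/‖x‖ = 0.0111
realised/bound (from unrounded values) ≈ 0.0091


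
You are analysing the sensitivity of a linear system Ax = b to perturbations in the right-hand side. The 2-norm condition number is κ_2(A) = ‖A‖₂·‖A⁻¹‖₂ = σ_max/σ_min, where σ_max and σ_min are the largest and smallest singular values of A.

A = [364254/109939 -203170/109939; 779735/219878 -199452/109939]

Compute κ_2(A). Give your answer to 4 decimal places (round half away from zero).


55.7500

AᵀA = [1353995929/57486724 -180458190/14371681; -180458190/14371681 96384244/14371681]; tr = 6019145/198916, det = 14641/49729
char-poly roots: 121/4 and 484/49729
κ = σ_max/σ_min = (11/2)/(22/223) = 55.7500


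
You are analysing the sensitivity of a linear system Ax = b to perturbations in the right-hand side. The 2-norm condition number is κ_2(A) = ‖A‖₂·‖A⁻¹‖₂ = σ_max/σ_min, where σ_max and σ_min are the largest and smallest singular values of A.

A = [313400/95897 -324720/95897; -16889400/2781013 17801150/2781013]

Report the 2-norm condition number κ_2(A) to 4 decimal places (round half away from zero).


M = AᵀA = [1272852880000/26761360921 -1336460202000/26761360921; -1336460202000/26761360921 1403316852100/26761360921]. tr(M)=3182128100/31820881, det(M)=4000000/31820881
char-poly roots: 100 and 40000/31820881
κ = σ_max/σ_min = 10/(200/5641) = 282.0500

282.0500


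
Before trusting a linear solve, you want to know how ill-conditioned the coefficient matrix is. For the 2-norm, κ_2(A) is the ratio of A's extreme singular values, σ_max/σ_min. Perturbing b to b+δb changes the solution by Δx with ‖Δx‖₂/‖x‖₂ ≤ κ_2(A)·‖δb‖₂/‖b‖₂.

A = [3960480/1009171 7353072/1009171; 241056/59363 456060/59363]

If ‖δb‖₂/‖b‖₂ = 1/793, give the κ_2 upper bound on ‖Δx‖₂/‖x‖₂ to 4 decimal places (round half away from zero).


0.3227

AᵀA = [38619039744/1210970401 72405705600/1210970401; 72405705600/1210970401 135763361424/1210970401]; tr = 603399312/4190209, det = 1327104/4190209
char-poly roots: 144 and 9216/4190209
so κ_2 = √(144 / (9216/4190209)) = 255.8750
perturbation bound = 255.8750·1/793 = 0.3227


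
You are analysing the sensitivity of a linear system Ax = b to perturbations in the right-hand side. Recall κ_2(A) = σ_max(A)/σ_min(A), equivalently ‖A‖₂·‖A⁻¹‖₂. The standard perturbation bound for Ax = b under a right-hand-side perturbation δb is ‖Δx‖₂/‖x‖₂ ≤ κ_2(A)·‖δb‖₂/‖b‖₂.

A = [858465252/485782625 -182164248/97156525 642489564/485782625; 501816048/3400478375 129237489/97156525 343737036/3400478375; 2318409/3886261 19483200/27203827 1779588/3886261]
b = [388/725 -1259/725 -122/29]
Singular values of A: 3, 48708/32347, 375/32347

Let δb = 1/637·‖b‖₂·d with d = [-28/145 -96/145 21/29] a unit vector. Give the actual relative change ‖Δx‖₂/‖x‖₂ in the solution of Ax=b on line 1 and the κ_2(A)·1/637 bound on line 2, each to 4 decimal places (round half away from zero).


0.0036
0.4062

σ_max = 3, σ_min = 375/32347
κ_2(A) = 3 / (375/32347) = 258.7760
perturbation bound = 258.7760·1/637 = 0.4062
solve Ax = b  →  x = [102.1554 -2.0734 -139.0301]
‖b‖ = 4.5826, ‖x‖ = 172.5381
re-solving with b+δb shifts x by Δx of norm 0.6205
dividing the unrounded norms, ‖Δx‖/‖x‖ = 0.0036
realised/bound (from unrounded values) ≈ 0.0089


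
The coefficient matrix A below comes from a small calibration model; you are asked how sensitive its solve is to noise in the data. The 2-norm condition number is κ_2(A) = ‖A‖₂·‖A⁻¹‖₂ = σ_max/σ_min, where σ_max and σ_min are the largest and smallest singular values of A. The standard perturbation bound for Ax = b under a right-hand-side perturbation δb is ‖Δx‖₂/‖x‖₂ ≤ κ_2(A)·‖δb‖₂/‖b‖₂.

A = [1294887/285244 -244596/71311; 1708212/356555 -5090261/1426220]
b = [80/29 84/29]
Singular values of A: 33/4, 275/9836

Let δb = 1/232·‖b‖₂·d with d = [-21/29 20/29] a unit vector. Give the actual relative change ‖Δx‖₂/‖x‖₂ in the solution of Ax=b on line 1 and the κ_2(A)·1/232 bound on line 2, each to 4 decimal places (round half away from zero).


1.2719
1.2719

from the listed singular values, σ₁ = 33/4, σ_n = 275/9836
condition number: (33/4) ÷ (275/9836) = 295.0800
worst-case relative error ≤ 295.0800 × 1/232 = 1.2719
solve Ax = b  →  x = [0.3879 -0.2909]
‖b‖₂ = 4.0000 and ‖x‖₂ = 0.4848
with δb = [-0.0125 0.0119], A·Δx = δb → ‖Δx‖ = 0.6167
relative error = 1.2719
so the bound is sharp here: realised error equals the bound


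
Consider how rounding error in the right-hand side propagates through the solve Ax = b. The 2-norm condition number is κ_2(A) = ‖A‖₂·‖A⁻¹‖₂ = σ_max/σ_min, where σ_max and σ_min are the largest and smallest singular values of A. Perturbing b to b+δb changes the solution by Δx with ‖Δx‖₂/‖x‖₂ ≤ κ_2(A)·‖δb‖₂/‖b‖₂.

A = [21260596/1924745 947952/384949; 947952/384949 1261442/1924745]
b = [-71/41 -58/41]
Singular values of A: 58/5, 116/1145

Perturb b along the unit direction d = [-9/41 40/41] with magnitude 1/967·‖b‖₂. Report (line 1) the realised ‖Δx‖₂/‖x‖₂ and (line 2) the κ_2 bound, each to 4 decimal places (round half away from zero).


largest singular value 58/5, smallest 116/1145
condition number: (58/5) ÷ (116/1145) = 114.5000
bound on ‖Δx‖/‖x‖: κ·ε = 114.5000·1/967 = 0.1184
solve Ax = b  →  x = [1.9985 -9.6678]
‖b‖₂ = 2.2361 and ‖x‖₂ = 9.8722
re-solving with b+δb shifts x by Δx of norm 0.0228
dividing the unrounded norms, ‖Δx‖/‖x‖ = 0.0023
tightness: 0.0023 against a bound of 0.1184 (unrounded ratio ≈ 0.0195)

0.0023
0.1184


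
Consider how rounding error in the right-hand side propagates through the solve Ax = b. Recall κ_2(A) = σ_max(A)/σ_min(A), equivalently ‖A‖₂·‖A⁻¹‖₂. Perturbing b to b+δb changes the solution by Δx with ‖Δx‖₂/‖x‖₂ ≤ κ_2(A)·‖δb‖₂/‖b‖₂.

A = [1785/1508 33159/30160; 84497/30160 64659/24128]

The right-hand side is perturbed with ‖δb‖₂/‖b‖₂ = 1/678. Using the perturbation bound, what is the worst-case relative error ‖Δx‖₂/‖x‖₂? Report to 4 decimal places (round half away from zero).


M = AᵀA = [49788361/5382400 37932027/4305920; 37932027/4305920 722556009/86118400]. tr(M)=361277/20480, det(M)=21609/2560000
λ_max, λ_min = (361277/20480 ± √3262672726369/10485760000)/2 = 441/25, 49/102400
σ_max=√(441/25)=(21/5), σ_min=√(49/102400)=(7/320) → κ = 192.0000
perturbation bound = 192.0000·1/678 = 0.2832

0.2832


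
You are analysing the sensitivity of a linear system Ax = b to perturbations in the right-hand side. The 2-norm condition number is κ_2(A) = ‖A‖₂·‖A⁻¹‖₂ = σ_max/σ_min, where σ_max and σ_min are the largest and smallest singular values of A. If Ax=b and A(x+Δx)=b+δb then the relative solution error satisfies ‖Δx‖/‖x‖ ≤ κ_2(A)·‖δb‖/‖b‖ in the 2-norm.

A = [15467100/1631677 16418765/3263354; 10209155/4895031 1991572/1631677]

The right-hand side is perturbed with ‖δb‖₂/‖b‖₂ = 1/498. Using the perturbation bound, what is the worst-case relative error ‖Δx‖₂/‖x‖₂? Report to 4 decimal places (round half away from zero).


0.2256

form AᵀA = [1342836102025/14254210881 238702134110/4751403627; 238702134110/4751403627 169804449881/6335204836] with trace 23873994661/197290116 and determinant 228765625/197290116
eigenvalues of AᵀA: λ = (tr ± √(tr²−4·det))/2 = 121, 1890625/197290116
σ_max=√121=11, σ_min=√(1890625/197290116)=(1375/14046) → κ = 112.3680
worst-case relative error ≤ 112.3680 × 1/498 = 0.2256


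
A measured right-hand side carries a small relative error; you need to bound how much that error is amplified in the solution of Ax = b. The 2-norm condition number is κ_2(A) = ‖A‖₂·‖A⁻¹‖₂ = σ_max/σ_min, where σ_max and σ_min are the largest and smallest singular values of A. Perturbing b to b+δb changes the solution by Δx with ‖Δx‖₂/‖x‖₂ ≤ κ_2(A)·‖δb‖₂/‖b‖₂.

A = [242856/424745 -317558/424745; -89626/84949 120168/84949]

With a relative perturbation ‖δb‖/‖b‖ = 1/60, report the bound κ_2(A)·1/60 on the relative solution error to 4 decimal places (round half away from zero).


3.3313

form AᵀA = [898960324/624250225 -1198530432/624250225; -1198530432/624250225 1598103076/624250225] with trace 99882536/24970009 and determinant 10000/24970009
λ_max, λ_min = (99882536/24970009 ± √9975522197431296/623501349460081)/2 = 4, 2500/24970009
so κ_2 = √(4 / (2500/24970009)) = 199.8800
κ_2(A)·‖δb‖/‖b‖ = 3.3313


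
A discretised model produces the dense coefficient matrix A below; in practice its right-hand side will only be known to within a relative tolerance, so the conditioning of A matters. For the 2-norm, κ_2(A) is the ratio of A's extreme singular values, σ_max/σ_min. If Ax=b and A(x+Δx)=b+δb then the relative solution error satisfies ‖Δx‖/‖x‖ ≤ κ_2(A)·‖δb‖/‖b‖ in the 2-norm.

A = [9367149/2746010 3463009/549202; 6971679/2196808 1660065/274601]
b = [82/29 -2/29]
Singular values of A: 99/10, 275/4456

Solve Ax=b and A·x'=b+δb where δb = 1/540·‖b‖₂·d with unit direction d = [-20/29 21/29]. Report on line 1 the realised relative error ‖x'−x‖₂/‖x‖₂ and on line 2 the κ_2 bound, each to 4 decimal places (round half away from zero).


0.0026
0.2971

from the listed singular values, σ₁ = 99/10, σ_n = 275/4456
condition number: (99/10) ÷ (275/4456) = 160.4160
κ_2(A)·‖δb‖/‖b‖ = 0.2971
solve Ax = b  →  x = [28.6897 -15.0722]
2-norm of b is 2.8284; of x, 32.4079
re-solving with b+δb shifts x by Δx of norm 0.0849
dividing the unrounded norms, ‖Δx‖/‖x‖ = 0.0026
tightness: 0.0026 against a bound of 0.2971 (unrounded ratio ≈ 0.0088)


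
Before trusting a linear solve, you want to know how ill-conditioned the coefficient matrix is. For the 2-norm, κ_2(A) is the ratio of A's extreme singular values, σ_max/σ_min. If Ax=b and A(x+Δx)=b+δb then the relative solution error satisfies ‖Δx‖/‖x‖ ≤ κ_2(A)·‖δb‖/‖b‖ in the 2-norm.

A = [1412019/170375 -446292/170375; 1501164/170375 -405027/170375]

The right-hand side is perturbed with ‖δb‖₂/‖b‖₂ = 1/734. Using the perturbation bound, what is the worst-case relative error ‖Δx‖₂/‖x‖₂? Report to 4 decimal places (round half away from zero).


AᵀA = [5050286577/34515625 -1472276736/34515625; -1472276736/34515625 431894673/34515625]; tr = 1754298/11045, det = 15752961/1380625
λ_max, λ_min = (1754298/11045 ± √76799843656704/3049800625)/2 = 3969/25, 3969/55225
σ_max=√(3969/25)=(63/5), σ_min=√(3969/55225)=(63/235) → κ = 47.0000
bound on ‖Δx‖/‖x‖: κ·ε = 47.0000·1/734 = 0.0640

0.0640


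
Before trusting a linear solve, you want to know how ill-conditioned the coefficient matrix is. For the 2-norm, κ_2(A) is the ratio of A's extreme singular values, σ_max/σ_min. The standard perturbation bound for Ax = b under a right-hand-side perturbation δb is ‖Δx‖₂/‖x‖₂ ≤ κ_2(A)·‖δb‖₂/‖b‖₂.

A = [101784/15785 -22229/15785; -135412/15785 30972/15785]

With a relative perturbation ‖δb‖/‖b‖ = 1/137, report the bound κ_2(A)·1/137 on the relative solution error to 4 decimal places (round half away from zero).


form AᵀA = [1147855696/9966649 -258261480/9966649; -258261480/9966649 58135729/9966649] with trace 717425/5929 and determinant 16/49
solving λ² − 717425/5929·λ + 16/49 = 0 gives λ = 121, 16/5929
σ_max=√121=11, σ_min=√(16/5929)=(4/77) → κ = 211.7500
perturbation bound = 211.7500·1/137 = 1.5456

1.5456
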